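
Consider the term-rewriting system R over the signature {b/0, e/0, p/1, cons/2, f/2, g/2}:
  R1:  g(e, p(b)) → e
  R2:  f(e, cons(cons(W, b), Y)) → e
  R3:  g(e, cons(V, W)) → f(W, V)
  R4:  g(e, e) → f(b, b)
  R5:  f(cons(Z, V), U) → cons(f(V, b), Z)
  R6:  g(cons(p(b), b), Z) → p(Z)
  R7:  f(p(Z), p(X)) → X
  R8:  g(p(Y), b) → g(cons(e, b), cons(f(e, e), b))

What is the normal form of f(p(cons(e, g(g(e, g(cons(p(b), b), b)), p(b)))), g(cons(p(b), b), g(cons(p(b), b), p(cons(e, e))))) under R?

1. f(p(cons(e, g(g(e, g(cons(p(b), b), b)), p(b)))), g(cons(p(b), b), g(cons(p(b), b), p(cons(e, e)))))  →  f(p(cons(e, g(g(e, p(b)), p(b)))), g(cons(p(b), b), g(cons(p(b), b), p(cons(e, e)))))   [R6 at 1.1.2.1.2]
2. f(p(cons(e, g(g(e, p(b)), p(b)))), g(cons(p(b), b), g(cons(p(b), b), p(cons(e, e)))))  →  f(p(cons(e, g(e, p(b)))), g(cons(p(b), b), g(cons(p(b), b), p(cons(e, e)))))   [R1 at 1.1.2.1]
3. f(p(cons(e, g(e, p(b)))), g(cons(p(b), b), g(cons(p(b), b), p(cons(e, e)))))  →  f(p(cons(e, e)), g(cons(p(b), b), g(cons(p(b), b), p(cons(e, e)))))   [R1 at 1.1.2]
4. f(p(cons(e, e)), g(cons(p(b), b), g(cons(p(b), b), p(cons(e, e)))))  →  f(p(cons(e, e)), p(g(cons(p(b), b), p(cons(e, e)))))   [R6 at 2]
5. f(p(cons(e, e)), p(g(cons(p(b), b), p(cons(e, e)))))  →  g(cons(p(b), b), p(cons(e, e)))   [R7 at ε]
6. g(cons(p(b), b), p(cons(e, e)))  →  p(p(cons(e, e)))   [R6 at ε]

p(p(cons(e, e)))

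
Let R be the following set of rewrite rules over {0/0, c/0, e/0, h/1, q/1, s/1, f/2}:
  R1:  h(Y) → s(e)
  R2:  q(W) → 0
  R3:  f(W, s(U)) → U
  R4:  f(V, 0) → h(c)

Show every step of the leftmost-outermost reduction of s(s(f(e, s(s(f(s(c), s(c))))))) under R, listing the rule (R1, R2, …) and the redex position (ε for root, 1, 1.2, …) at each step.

s(s(s(c)))

1. s(s(f(e, s(s(f(s(c), s(c)))))))  →  s(s(s(f(s(c), s(c)))))   [R3 at 1.1]
2. s(s(s(f(s(c), s(c)))))  →  s(s(s(c)))   [R3 at 1.1.1]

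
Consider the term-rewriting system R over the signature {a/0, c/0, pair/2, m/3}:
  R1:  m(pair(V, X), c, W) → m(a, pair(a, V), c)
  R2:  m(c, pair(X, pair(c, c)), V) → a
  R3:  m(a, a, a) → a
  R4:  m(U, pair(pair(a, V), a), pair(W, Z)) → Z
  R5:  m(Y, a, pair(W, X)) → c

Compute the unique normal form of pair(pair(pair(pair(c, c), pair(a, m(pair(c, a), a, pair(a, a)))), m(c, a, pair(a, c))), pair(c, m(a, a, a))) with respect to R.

1. pair(pair(pair(pair(c, c), pair(a, m(pair(c, a), a, pair(a, a)))), m(c, a, pair(a, c))), pair(c, m(a, a, a)))  →  pair(pair(pair(pair(c, c), pair(a, c)), m(c, a, pair(a, c))), pair(c, m(a, a, a)))   [R5 at 1.1.2.2]
2. pair(pair(pair(pair(c, c), pair(a, c)), m(c, a, pair(a, c))), pair(c, m(a, a, a)))  →  pair(pair(pair(pair(c, c), pair(a, c)), c), pair(c, m(a, a, a)))   [R5 at 1.2]
3. pair(pair(pair(pair(c, c), pair(a, c)), c), pair(c, m(a, a, a)))  →  pair(pair(pair(pair(c, c), pair(a, c)), c), pair(c, a))   [R3 at 2.2]

pair(pair(pair(pair(c, c), pair(a, c)), c), pair(c, a))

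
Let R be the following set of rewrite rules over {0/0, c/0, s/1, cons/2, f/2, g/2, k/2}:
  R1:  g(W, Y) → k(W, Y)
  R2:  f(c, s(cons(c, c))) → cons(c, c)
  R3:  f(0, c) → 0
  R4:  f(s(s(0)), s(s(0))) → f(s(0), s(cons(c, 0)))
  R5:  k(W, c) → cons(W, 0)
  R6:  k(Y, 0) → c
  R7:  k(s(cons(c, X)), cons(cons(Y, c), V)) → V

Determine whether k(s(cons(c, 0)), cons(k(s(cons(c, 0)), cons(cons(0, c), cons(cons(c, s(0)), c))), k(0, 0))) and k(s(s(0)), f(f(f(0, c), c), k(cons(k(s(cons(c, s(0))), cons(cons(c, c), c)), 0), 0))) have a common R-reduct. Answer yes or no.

Reduce t₁ = k(s(cons(c, 0)), cons(k(s(cons(c, 0)), cons(cons(0, c), cons(cons(c, s(0)), c))), k(0, 0))):
1. k(s(cons(c, 0)), cons(k(s(cons(c, 0)), cons(cons(0, c), cons(cons(c, s(0)), c))), k(0, 0)))  →  k(s(cons(c, 0)), cons(cons(cons(c, s(0)), c), k(0, 0)))   [R7 at 2.1]
2. k(s(cons(c, 0)), cons(cons(cons(c, s(0)), c), k(0, 0)))  →  k(0, 0)   [R7 at ε]
3. k(0, 0)  →  c   [R6 at ε]

Reduce t₂ = k(s(s(0)), f(f(f(0, c), c), k(cons(k(s(cons(c, s(0))), cons(cons(c, c), c)), 0), 0))):
1. k(s(s(0)), f(f(f(0, c), c), k(cons(k(s(cons(c, s(0))), cons(cons(c, c), c)), 0), 0)))  →  k(s(s(0)), f(f(0, c), k(cons(k(s(cons(c, s(0))), cons(cons(c, c), c)), 0), 0)))   [R3 at 2.1.1]
2. k(s(s(0)), f(f(0, c), k(cons(k(s(cons(c, s(0))), cons(cons(c, c), c)), 0), 0)))  →  k(s(s(0)), f(0, k(cons(k(s(cons(c, s(0))), cons(cons(c, c), c)), 0), 0)))   [R3 at 2.1]
3. k(s(s(0)), f(0, k(cons(k(s(cons(c, s(0))), cons(cons(c, c), c)), 0), 0)))  →  k(s(s(0)), f(0, c))   [R6 at 2.2]
4. k(s(s(0)), f(0, c))  →  k(s(s(0)), 0)   [R3 at 2]
5. k(s(s(0)), 0)  →  c   [R6 at ε]

yes — NF(t₁) = c, NF(t₂) = c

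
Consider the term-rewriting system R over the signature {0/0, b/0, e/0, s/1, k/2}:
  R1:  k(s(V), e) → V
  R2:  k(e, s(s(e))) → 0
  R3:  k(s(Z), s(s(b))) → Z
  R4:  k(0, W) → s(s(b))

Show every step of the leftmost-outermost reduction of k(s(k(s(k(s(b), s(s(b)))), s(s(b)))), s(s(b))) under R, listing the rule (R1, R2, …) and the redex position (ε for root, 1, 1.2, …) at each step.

b

1. k(s(k(s(k(s(b), s(s(b)))), s(s(b)))), s(s(b)))  →  k(s(k(s(b), s(s(b)))), s(s(b)))   [R3 at ε]
2. k(s(k(s(b), s(s(b)))), s(s(b)))  →  k(s(b), s(s(b)))   [R3 at ε]
3. k(s(b), s(s(b)))  →  b   [R3 at ε]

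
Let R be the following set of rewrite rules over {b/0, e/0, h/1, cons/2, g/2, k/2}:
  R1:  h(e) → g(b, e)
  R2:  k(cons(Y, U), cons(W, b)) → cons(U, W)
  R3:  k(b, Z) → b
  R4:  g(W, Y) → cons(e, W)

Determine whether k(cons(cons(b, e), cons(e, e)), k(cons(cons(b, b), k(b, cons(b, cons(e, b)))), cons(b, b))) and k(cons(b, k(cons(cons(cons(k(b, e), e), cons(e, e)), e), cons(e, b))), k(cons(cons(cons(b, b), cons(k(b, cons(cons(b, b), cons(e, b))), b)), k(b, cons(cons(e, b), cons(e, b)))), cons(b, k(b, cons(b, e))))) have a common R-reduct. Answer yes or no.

Reduce t₁ = k(cons(cons(b, e), cons(e, e)), k(cons(cons(b, b), k(b, cons(b, cons(e, b)))), cons(b, b))):
1. k(cons(cons(b, e), cons(e, e)), k(cons(cons(b, b), k(b, cons(b, cons(e, b)))), cons(b, b)))  →  k(cons(cons(b, e), cons(e, e)), cons(k(b, cons(b, cons(e, b))), b))   [R2 at 2]
2. k(cons(cons(b, e), cons(e, e)), cons(k(b, cons(b, cons(e, b))), b))  →  cons(cons(e, e), k(b, cons(b, cons(e, b))))   [R2 at ε]
3. cons(cons(e, e), k(b, cons(b, cons(e, b))))  →  cons(cons(e, e), b)   [R3 at 2]

Reduce t₂ = k(cons(b, k(cons(cons(cons(k(b, e), e), cons(e, e)), e), cons(e, b))), k(cons(cons(cons(b, b), cons(k(b, cons(cons(b, b), cons(e, b))), b)), k(b, cons(cons(e, b), cons(e, b)))), cons(b, k(b, cons(b, e))))):
1. k(cons(b, k(cons(cons(cons(k(b, e), e), cons(e, e)), e), cons(e, b))), k(cons(cons(cons(b, b), cons(k(b, cons(cons(b, b), cons(e, b))), b)), k(b, cons(cons(e, b), cons(e, b)))), cons(b, k(b, cons(b, e)))))  →  k(cons(b, cons(e, e)), k(cons(cons(cons(b, b), cons(k(b, cons(cons(b, b), cons(e, b))), b)), k(b, cons(cons(e, b), cons(e, b)))), cons(b, k(b, cons(b, e)))))   [R2 at 1.2]
2. k(cons(b, cons(e, e)), k(cons(cons(cons(b, b), cons(k(b, cons(cons(b, b), cons(e, b))), b)), k(b, cons(cons(e, b), cons(e, b)))), cons(b, k(b, cons(b, e)))))  →  k(cons(b, cons(e, e)), k(cons(cons(cons(b, b), cons(b, b)), k(b, cons(cons(e, b), cons(e, b)))), cons(b, k(b, cons(b, e)))))   [R3 at 2.1.1.2.1]
3. k(cons(b, cons(e, e)), k(cons(cons(cons(b, b), cons(b, b)), k(b, cons(cons(e, b), cons(e, b)))), cons(b, k(b, cons(b, e)))))  →  k(cons(b, cons(e, e)), k(cons(cons(cons(b, b), cons(b, b)), b), cons(b, k(b, cons(b, e)))))   [R3 at 2.1.2]
4. k(cons(b, cons(e, e)), k(cons(cons(cons(b, b), cons(b, b)), b), cons(b, k(b, cons(b, e)))))  →  k(cons(b, cons(e, e)), k(cons(cons(cons(b, b), cons(b, b)), b), cons(b, b)))   [R3 at 2.2.2]
5. k(cons(b, cons(e, e)), k(cons(cons(cons(b, b), cons(b, b)), b), cons(b, b)))  →  k(cons(b, cons(e, e)), cons(b, b))   [R2 at 2]
6. k(cons(b, cons(e, e)), cons(b, b))  →  cons(cons(e, e), b)   [R2 at ε]

yes — NF(t₁) = cons(cons(e, e), b), NF(t₂) = cons(cons(e, e), b)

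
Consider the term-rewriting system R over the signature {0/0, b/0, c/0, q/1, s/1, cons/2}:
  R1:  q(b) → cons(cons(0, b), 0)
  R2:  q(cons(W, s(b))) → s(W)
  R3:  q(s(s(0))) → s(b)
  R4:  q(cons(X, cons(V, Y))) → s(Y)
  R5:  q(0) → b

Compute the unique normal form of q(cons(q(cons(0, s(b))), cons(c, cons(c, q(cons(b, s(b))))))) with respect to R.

1. q(cons(q(cons(0, s(b))), cons(c, cons(c, q(cons(b, s(b)))))))  →  s(cons(c, q(cons(b, s(b)))))   [R4 at ε]
2. s(cons(c, q(cons(b, s(b)))))  →  s(cons(c, s(b)))   [R2 at 1.2]

s(cons(c, s(b)))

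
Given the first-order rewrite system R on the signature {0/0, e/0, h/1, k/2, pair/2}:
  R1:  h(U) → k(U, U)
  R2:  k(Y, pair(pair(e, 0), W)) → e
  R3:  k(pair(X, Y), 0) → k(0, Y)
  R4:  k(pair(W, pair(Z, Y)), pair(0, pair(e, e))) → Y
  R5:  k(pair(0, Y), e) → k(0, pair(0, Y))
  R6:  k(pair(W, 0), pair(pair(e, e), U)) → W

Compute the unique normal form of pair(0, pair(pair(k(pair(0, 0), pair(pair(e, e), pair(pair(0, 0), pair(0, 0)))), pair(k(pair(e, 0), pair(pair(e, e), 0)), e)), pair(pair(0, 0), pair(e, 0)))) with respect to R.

pair(0, pair(pair(0, pair(e, e)), pair(pair(0, 0), pair(e, 0))))

1. pair(0, pair(pair(k(pair(0, 0), pair(pair(e, e), pair(pair(0, 0), pair(0, 0)))), pair(k(pair(e, 0), pair(pair(e, e), 0)), e)), pair(pair(0, 0), pair(e, 0))))  →  pair(0, pair(pair(0, pair(k(pair(e, 0), pair(pair(e, e), 0)), e)), pair(pair(0, 0), pair(e, 0))))   [R6 at 2.1.1]
2. pair(0, pair(pair(0, pair(k(pair(e, 0), pair(pair(e, e), 0)), e)), pair(pair(0, 0), pair(e, 0))))  →  pair(0, pair(pair(0, pair(e, e)), pair(pair(0, 0), pair(e, 0))))   [R6 at 2.1.2.1]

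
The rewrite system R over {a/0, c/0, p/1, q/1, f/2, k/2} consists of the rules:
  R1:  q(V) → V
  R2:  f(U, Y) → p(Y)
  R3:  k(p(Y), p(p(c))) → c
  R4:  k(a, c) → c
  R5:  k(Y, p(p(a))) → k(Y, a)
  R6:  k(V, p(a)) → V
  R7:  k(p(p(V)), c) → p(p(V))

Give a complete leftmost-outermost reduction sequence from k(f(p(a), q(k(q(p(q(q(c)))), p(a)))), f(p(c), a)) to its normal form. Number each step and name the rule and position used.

1. k(f(p(a), q(k(q(p(q(q(c)))), p(a)))), f(p(c), a))  →  k(p(q(k(q(p(q(q(c)))), p(a)))), f(p(c), a))   [R2 at 1]
2. k(p(q(k(q(p(q(q(c)))), p(a)))), f(p(c), a))  →  k(p(k(q(p(q(q(c)))), p(a))), f(p(c), a))   [R1 at 1.1]
3. k(p(k(q(p(q(q(c)))), p(a))), f(p(c), a))  →  k(p(q(p(q(q(c))))), f(p(c), a))   [R6 at 1.1]
4. k(p(q(p(q(q(c))))), f(p(c), a))  →  k(p(p(q(q(c)))), f(p(c), a))   [R1 at 1.1]
5. k(p(p(q(q(c)))), f(p(c), a))  →  k(p(p(q(c))), f(p(c), a))   [R1 at 1.1.1]
6. k(p(p(q(c))), f(p(c), a))  →  k(p(p(c)), f(p(c), a))   [R1 at 1.1.1]
7. k(p(p(c)), f(p(c), a))  →  k(p(p(c)), p(a))   [R2 at 2]
8. k(p(p(c)), p(a))  →  p(p(c))   [R6 at ε]

p(p(c))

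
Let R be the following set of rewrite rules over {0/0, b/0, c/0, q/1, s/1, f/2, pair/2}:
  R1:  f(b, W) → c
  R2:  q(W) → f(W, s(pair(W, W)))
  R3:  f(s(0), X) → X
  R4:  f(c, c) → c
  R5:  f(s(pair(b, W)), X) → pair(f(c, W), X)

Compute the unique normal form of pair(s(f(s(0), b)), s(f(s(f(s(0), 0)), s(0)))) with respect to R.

pair(s(b), s(s(0)))

1. pair(s(f(s(0), b)), s(f(s(f(s(0), 0)), s(0))))  →  pair(s(b), s(f(s(f(s(0), 0)), s(0))))   [R3 at 1.1]
2. pair(s(b), s(f(s(f(s(0), 0)), s(0))))  →  pair(s(b), s(f(s(0), s(0))))   [R3 at 2.1.1.1]
3. pair(s(b), s(f(s(0), s(0))))  →  pair(s(b), s(s(0)))   [R3 at 2.1]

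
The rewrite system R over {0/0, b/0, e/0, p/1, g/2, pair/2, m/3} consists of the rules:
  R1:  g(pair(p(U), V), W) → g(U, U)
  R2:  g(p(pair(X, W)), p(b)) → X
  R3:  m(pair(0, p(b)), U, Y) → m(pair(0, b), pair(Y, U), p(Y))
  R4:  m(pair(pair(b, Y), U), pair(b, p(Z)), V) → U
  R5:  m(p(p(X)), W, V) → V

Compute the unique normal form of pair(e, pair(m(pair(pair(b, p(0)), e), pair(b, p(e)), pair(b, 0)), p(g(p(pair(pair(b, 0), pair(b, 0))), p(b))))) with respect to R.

pair(e, pair(e, p(pair(b, 0))))

1. pair(e, pair(m(pair(pair(b, p(0)), e), pair(b, p(e)), pair(b, 0)), p(g(p(pair(pair(b, 0), pair(b, 0))), p(b)))))  →  pair(e, pair(e, p(g(p(pair(pair(b, 0), pair(b, 0))), p(b)))))   [R4 at 2.1]
2. pair(e, pair(e, p(g(p(pair(pair(b, 0), pair(b, 0))), p(b)))))  →  pair(e, pair(e, p(pair(b, 0))))   [R2 at 2.2.1]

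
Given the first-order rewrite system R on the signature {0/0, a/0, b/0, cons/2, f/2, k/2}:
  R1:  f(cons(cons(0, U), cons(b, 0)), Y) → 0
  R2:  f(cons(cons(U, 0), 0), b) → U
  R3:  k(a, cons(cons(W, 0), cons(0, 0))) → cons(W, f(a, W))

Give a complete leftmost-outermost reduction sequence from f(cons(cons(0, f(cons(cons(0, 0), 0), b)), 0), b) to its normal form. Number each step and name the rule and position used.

0

1. f(cons(cons(0, f(cons(cons(0, 0), 0), b)), 0), b)  →  f(cons(cons(0, 0), 0), b)   [R2 at 1.1.2]
2. f(cons(cons(0, 0), 0), b)  →  0   [R2 at ε]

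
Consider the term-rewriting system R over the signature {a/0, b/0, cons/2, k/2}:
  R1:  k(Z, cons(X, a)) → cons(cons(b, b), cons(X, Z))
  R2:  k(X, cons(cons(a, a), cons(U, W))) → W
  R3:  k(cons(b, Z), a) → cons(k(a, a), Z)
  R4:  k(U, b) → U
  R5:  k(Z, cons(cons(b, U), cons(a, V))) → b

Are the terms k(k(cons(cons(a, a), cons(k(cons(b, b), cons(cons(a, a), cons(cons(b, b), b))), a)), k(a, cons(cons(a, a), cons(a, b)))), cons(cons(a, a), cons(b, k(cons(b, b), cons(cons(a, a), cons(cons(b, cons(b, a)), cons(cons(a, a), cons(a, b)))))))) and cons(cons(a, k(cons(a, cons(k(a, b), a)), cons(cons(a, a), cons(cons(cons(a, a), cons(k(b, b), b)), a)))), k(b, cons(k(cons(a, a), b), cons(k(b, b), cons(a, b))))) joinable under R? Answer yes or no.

Reduce t₁ = k(k(cons(cons(a, a), cons(k(cons(b, b), cons(cons(a, a), cons(cons(b, b), b))), a)), k(a, cons(cons(a, a), cons(a, b)))), cons(cons(a, a), cons(b, k(cons(b, b), cons(cons(a, a), cons(cons(b, cons(b, a)), cons(cons(a, a), cons(a, b)))))))):
1. k(k(cons(cons(a, a), cons(k(cons(b, b), cons(cons(a, a), cons(cons(b, b), b))), a)), k(a, cons(cons(a, a), cons(a, b)))), cons(cons(a, a), cons(b, k(cons(b, b), cons(cons(a, a), cons(cons(b, cons(b, a)), cons(cons(a, a), cons(a, b))))))))  →  k(cons(b, b), cons(cons(a, a), cons(cons(b, cons(b, a)), cons(cons(a, a), cons(a, b)))))   [R2 at ε]
2. k(cons(b, b), cons(cons(a, a), cons(cons(b, cons(b, a)), cons(cons(a, a), cons(a, b)))))  →  cons(cons(a, a), cons(a, b))   [R2 at ε]

Reduce t₂ = cons(cons(a, k(cons(a, cons(k(a, b), a)), cons(cons(a, a), cons(cons(cons(a, a), cons(k(b, b), b)), a)))), k(b, cons(k(cons(a, a), b), cons(k(b, b), cons(a, b))))):
1. cons(cons(a, k(cons(a, cons(k(a, b), a)), cons(cons(a, a), cons(cons(cons(a, a), cons(k(b, b), b)), a)))), k(b, cons(k(cons(a, a), b), cons(k(b, b), cons(a, b)))))  →  cons(cons(a, a), k(b, cons(k(cons(a, a), b), cons(k(b, b), cons(a, b)))))   [R2 at 1.2]
2. cons(cons(a, a), k(b, cons(k(cons(a, a), b), cons(k(b, b), cons(a, b)))))  →  cons(cons(a, a), k(b, cons(cons(a, a), cons(k(b, b), cons(a, b)))))   [R4 at 2.2.1]
3. cons(cons(a, a), k(b, cons(cons(a, a), cons(k(b, b), cons(a, b)))))  →  cons(cons(a, a), cons(a, b))   [R2 at 2]

yes — NF(t₁) = cons(cons(a, a), cons(a, b)), NF(t₂) = cons(cons(a, a), cons(a, b))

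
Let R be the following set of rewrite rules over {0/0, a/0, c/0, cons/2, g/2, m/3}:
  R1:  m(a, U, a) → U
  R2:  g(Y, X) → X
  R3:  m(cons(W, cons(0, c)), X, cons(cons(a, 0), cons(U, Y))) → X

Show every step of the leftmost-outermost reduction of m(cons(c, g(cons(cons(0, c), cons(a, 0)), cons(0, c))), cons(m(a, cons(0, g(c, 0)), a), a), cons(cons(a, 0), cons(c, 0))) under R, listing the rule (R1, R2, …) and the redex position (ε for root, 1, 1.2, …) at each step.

1. m(cons(c, g(cons(cons(0, c), cons(a, 0)), cons(0, c))), cons(m(a, cons(0, g(c, 0)), a), a), cons(cons(a, 0), cons(c, 0)))  →  m(cons(c, cons(0, c)), cons(m(a, cons(0, g(c, 0)), a), a), cons(cons(a, 0), cons(c, 0)))   [R2 at 1.2]
2. m(cons(c, cons(0, c)), cons(m(a, cons(0, g(c, 0)), a), a), cons(cons(a, 0), cons(c, 0)))  →  cons(m(a, cons(0, g(c, 0)), a), a)   [R3 at ε]
3. cons(m(a, cons(0, g(c, 0)), a), a)  →  cons(cons(0, g(c, 0)), a)   [R1 at 1]
4. cons(cons(0, g(c, 0)), a)  →  cons(cons(0, 0), a)   [R2 at 1.2]

cons(cons(0, 0), a)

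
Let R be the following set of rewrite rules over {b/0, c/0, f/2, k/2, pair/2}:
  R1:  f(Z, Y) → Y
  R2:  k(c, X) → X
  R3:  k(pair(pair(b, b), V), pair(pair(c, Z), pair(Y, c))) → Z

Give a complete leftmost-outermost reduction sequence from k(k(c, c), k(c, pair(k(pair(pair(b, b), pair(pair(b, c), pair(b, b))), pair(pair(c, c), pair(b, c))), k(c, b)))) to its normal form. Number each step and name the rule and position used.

1. k(k(c, c), k(c, pair(k(pair(pair(b, b), pair(pair(b, c), pair(b, b))), pair(pair(c, c), pair(b, c))), k(c, b))))  →  k(c, k(c, pair(k(pair(pair(b, b), pair(pair(b, c), pair(b, b))), pair(pair(c, c), pair(b, c))), k(c, b))))   [R2 at 1]
2. k(c, k(c, pair(k(pair(pair(b, b), pair(pair(b, c), pair(b, b))), pair(pair(c, c), pair(b, c))), k(c, b))))  →  k(c, pair(k(pair(pair(b, b), pair(pair(b, c), pair(b, b))), pair(pair(c, c), pair(b, c))), k(c, b)))   [R2 at ε]
3. k(c, pair(k(pair(pair(b, b), pair(pair(b, c), pair(b, b))), pair(pair(c, c), pair(b, c))), k(c, b)))  →  pair(k(pair(pair(b, b), pair(pair(b, c), pair(b, b))), pair(pair(c, c), pair(b, c))), k(c, b))   [R2 at ε]
4. pair(k(pair(pair(b, b), pair(pair(b, c), pair(b, b))), pair(pair(c, c), pair(b, c))), k(c, b))  →  pair(c, k(c, b))   [R3 at 1]
5. pair(c, k(c, b))  →  pair(c, b)   [R2 at 2]

pair(c, b)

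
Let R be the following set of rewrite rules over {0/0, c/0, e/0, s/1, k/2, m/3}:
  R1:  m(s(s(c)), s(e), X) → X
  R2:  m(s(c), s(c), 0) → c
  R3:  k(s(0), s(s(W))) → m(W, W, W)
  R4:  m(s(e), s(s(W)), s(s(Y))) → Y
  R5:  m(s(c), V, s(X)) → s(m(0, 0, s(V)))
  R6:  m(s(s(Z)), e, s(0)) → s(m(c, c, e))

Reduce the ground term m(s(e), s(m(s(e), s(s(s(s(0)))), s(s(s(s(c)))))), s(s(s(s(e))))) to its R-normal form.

s(s(e))

1. m(s(e), s(m(s(e), s(s(s(s(0)))), s(s(s(s(c)))))), s(s(s(s(e)))))  →  m(s(e), s(s(s(c))), s(s(s(s(e)))))   [R4 at 2.1]
2. m(s(e), s(s(s(c))), s(s(s(s(e)))))  →  s(s(e))   [R4 at ε]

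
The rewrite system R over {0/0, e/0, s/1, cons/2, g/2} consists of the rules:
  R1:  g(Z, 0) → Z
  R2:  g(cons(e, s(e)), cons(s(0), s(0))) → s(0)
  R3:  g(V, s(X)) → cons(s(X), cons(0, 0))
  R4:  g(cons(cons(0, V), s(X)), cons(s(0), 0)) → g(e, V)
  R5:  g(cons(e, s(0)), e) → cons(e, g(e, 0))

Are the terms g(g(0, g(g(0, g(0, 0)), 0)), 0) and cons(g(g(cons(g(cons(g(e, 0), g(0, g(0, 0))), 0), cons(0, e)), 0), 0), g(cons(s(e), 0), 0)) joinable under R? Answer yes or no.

no — NF(t₁) = 0, NF(t₂) = cons(cons(cons(e, 0), cons(0, e)), cons(s(e), 0))

Reduce t₁ = g(g(0, g(g(0, g(0, 0)), 0)), 0):
1. g(g(0, g(g(0, g(0, 0)), 0)), 0)  →  g(0, g(g(0, g(0, 0)), 0))   [R1 at ε]
2. g(0, g(g(0, g(0, 0)), 0))  →  g(0, g(0, g(0, 0)))   [R1 at 2]
3. g(0, g(0, g(0, 0)))  →  g(0, g(0, 0))   [R1 at 2.2]
4. g(0, g(0, 0))  →  g(0, 0)   [R1 at 2]
5. g(0, 0)  →  0   [R1 at ε]

Reduce t₂ = cons(g(g(cons(g(cons(g(e, 0), g(0, g(0, 0))), 0), cons(0, e)), 0), 0), g(cons(s(e), 0), 0)):
1. cons(g(g(cons(g(cons(g(e, 0), g(0, g(0, 0))), 0), cons(0, e)), 0), 0), g(cons(s(e), 0), 0))  →  cons(g(cons(g(cons(g(e, 0), g(0, g(0, 0))), 0), cons(0, e)), 0), g(cons(s(e), 0), 0))   [R1 at 1]
2. cons(g(cons(g(cons(g(e, 0), g(0, g(0, 0))), 0), cons(0, e)), 0), g(cons(s(e), 0), 0))  →  cons(cons(g(cons(g(e, 0), g(0, g(0, 0))), 0), cons(0, e)), g(cons(s(e), 0), 0))   [R1 at 1]
3. cons(cons(g(cons(g(e, 0), g(0, g(0, 0))), 0), cons(0, e)), g(cons(s(e), 0), 0))  →  cons(cons(cons(g(e, 0), g(0, g(0, 0))), cons(0, e)), g(cons(s(e), 0), 0))   [R1 at 1.1]
4. cons(cons(cons(g(e, 0), g(0, g(0, 0))), cons(0, e)), g(cons(s(e), 0), 0))  →  cons(cons(cons(e, g(0, g(0, 0))), cons(0, e)), g(cons(s(e), 0), 0))   [R1 at 1.1.1]
5. cons(cons(cons(e, g(0, g(0, 0))), cons(0, e)), g(cons(s(e), 0), 0))  →  cons(cons(cons(e, g(0, 0)), cons(0, e)), g(cons(s(e), 0), 0))   [R1 at 1.1.2.2]
6. cons(cons(cons(e, g(0, 0)), cons(0, e)), g(cons(s(e), 0), 0))  →  cons(cons(cons(e, 0), cons(0, e)), g(cons(s(e), 0), 0))   [R1 at 1.1.2]
7. cons(cons(cons(e, 0), cons(0, e)), g(cons(s(e), 0), 0))  →  cons(cons(cons(e, 0), cons(0, e)), cons(s(e), 0))   [R1 at 2]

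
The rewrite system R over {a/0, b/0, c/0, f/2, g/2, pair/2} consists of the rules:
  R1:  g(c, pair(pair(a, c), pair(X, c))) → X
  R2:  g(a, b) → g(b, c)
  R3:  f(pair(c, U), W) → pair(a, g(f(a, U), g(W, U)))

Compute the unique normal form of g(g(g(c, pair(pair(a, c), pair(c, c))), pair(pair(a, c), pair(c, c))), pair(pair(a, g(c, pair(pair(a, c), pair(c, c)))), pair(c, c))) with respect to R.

c

1. g(g(g(c, pair(pair(a, c), pair(c, c))), pair(pair(a, c), pair(c, c))), pair(pair(a, g(c, pair(pair(a, c), pair(c, c)))), pair(c, c)))  →  g(g(c, pair(pair(a, c), pair(c, c))), pair(pair(a, g(c, pair(pair(a, c), pair(c, c)))), pair(c, c)))   [R1 at 1.1]
2. g(g(c, pair(pair(a, c), pair(c, c))), pair(pair(a, g(c, pair(pair(a, c), pair(c, c)))), pair(c, c)))  →  g(c, pair(pair(a, g(c, pair(pair(a, c), pair(c, c)))), pair(c, c)))   [R1 at 1]
3. g(c, pair(pair(a, g(c, pair(pair(a, c), pair(c, c)))), pair(c, c)))  →  g(c, pair(pair(a, c), pair(c, c)))   [R1 at 2.1.2]
4. g(c, pair(pair(a, c), pair(c, c)))  →  c   [R1 at ε]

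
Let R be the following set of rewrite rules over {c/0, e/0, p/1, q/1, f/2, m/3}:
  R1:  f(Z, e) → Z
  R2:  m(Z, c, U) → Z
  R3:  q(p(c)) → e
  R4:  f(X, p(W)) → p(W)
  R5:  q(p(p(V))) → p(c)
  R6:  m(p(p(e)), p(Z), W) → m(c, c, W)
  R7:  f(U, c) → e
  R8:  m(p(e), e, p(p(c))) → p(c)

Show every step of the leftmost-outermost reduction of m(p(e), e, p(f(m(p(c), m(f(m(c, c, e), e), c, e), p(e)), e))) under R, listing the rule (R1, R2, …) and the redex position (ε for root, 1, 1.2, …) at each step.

1. m(p(e), e, p(f(m(p(c), m(f(m(c, c, e), e), c, e), p(e)), e)))  →  m(p(e), e, p(m(p(c), m(f(m(c, c, e), e), c, e), p(e))))   [R1 at 3.1]
2. m(p(e), e, p(m(p(c), m(f(m(c, c, e), e), c, e), p(e))))  →  m(p(e), e, p(m(p(c), f(m(c, c, e), e), p(e))))   [R2 at 3.1.2]
3. m(p(e), e, p(m(p(c), f(m(c, c, e), e), p(e))))  →  m(p(e), e, p(m(p(c), m(c, c, e), p(e))))   [R1 at 3.1.2]
4. m(p(e), e, p(m(p(c), m(c, c, e), p(e))))  →  m(p(e), e, p(m(p(c), c, p(e))))   [R2 at 3.1.2]
5. m(p(e), e, p(m(p(c), c, p(e))))  →  m(p(e), e, p(p(c)))   [R2 at 3.1]
6. m(p(e), e, p(p(c)))  →  p(c)   [R8 at ε]

p(c)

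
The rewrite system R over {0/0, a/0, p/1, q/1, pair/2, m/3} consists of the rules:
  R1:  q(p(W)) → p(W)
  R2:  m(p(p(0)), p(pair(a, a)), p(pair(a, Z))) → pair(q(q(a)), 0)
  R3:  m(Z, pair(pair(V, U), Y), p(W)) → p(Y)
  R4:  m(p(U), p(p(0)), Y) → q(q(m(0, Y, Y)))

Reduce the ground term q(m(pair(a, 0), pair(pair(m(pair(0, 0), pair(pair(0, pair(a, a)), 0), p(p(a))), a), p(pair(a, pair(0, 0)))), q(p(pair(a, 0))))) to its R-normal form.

1. q(m(pair(a, 0), pair(pair(m(pair(0, 0), pair(pair(0, pair(a, a)), 0), p(p(a))), a), p(pair(a, pair(0, 0)))), q(p(pair(a, 0)))))  →  q(m(pair(a, 0), pair(pair(p(0), a), p(pair(a, pair(0, 0)))), q(p(pair(a, 0)))))   [R3 at 1.2.1.1]
2. q(m(pair(a, 0), pair(pair(p(0), a), p(pair(a, pair(0, 0)))), q(p(pair(a, 0)))))  →  q(m(pair(a, 0), pair(pair(p(0), a), p(pair(a, pair(0, 0)))), p(pair(a, 0))))   [R1 at 1.3]
3. q(m(pair(a, 0), pair(pair(p(0), a), p(pair(a, pair(0, 0)))), p(pair(a, 0))))  →  q(p(p(pair(a, pair(0, 0)))))   [R3 at 1]
4. q(p(p(pair(a, pair(0, 0)))))  →  p(p(pair(a, pair(0, 0))))   [R1 at ε]

p(p(pair(a, pair(0, 0))))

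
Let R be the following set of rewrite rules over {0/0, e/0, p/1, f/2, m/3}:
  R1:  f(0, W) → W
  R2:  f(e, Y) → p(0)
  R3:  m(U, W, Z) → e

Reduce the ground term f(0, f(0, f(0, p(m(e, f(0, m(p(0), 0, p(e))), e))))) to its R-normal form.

1. f(0, f(0, f(0, p(m(e, f(0, m(p(0), 0, p(e))), e)))))  →  f(0, f(0, p(m(e, f(0, m(p(0), 0, p(e))), e))))   [R1 at ε]
2. f(0, f(0, p(m(e, f(0, m(p(0), 0, p(e))), e))))  →  f(0, p(m(e, f(0, m(p(0), 0, p(e))), e)))   [R1 at ε]
3. f(0, p(m(e, f(0, m(p(0), 0, p(e))), e)))  →  p(m(e, f(0, m(p(0), 0, p(e))), e))   [R1 at ε]
4. p(m(e, f(0, m(p(0), 0, p(e))), e))  →  p(e)   [R3 at 1]

p(e)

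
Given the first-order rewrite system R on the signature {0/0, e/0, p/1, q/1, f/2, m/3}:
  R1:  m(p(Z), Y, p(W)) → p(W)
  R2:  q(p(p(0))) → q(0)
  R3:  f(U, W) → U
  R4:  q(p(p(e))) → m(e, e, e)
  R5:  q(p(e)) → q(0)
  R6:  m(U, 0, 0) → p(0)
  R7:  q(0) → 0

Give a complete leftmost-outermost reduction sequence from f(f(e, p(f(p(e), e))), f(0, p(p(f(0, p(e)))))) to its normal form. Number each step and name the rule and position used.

e

1. f(f(e, p(f(p(e), e))), f(0, p(p(f(0, p(e))))))  →  f(e, p(f(p(e), e)))   [R3 at ε]
2. f(e, p(f(p(e), e)))  →  e   [R3 at ε]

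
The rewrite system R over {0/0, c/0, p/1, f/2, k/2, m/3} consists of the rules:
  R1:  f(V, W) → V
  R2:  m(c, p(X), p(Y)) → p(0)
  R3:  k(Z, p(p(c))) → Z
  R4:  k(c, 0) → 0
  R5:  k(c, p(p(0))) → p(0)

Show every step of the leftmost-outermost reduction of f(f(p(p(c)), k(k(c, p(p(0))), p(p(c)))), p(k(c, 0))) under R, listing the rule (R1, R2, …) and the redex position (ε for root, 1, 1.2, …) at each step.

1. f(f(p(p(c)), k(k(c, p(p(0))), p(p(c)))), p(k(c, 0)))  →  f(p(p(c)), k(k(c, p(p(0))), p(p(c))))   [R1 at ε]
2. f(p(p(c)), k(k(c, p(p(0))), p(p(c))))  →  p(p(c))   [R1 at ε]

p(p(c))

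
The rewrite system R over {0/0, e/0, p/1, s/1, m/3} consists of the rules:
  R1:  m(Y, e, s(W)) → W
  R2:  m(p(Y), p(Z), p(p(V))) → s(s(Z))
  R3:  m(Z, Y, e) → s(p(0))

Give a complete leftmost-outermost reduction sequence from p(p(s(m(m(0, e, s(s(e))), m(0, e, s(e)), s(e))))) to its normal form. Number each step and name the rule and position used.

1. p(p(s(m(m(0, e, s(s(e))), m(0, e, s(e)), s(e)))))  →  p(p(s(m(s(e), m(0, e, s(e)), s(e)))))   [R1 at 1.1.1.1]
2. p(p(s(m(s(e), m(0, e, s(e)), s(e)))))  →  p(p(s(m(s(e), e, s(e)))))   [R1 at 1.1.1.2]
3. p(p(s(m(s(e), e, s(e)))))  →  p(p(s(e)))   [R1 at 1.1.1]

p(p(s(e)))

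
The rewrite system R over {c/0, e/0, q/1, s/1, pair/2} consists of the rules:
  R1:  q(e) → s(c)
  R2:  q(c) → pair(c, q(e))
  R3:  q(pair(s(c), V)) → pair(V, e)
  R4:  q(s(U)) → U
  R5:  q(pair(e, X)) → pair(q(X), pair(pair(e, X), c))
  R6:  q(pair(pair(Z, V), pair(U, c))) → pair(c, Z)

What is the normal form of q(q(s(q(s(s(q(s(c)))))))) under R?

c

1. q(q(s(q(s(s(q(s(c))))))))  →  q(q(s(s(q(s(c))))))   [R4 at 1]
2. q(q(s(s(q(s(c))))))  →  q(s(q(s(c))))   [R4 at 1]
3. q(s(q(s(c))))  →  q(s(c))   [R4 at ε]
4. q(s(c))  →  c   [R4 at ε]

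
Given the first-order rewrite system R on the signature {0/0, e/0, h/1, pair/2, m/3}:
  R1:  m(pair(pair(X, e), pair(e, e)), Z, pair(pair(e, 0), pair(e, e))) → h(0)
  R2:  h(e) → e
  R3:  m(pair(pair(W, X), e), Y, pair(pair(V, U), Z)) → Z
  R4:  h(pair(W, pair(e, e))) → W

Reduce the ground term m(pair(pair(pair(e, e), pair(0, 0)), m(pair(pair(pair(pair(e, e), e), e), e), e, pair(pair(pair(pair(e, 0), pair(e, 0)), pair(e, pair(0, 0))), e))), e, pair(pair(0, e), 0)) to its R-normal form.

1. m(pair(pair(pair(e, e), pair(0, 0)), m(pair(pair(pair(pair(e, e), e), e), e), e, pair(pair(pair(pair(e, 0), pair(e, 0)), pair(e, pair(0, 0))), e))), e, pair(pair(0, e), 0))  →  m(pair(pair(pair(e, e), pair(0, 0)), e), e, pair(pair(0, e), 0))   [R3 at 1.2]
2. m(pair(pair(pair(e, e), pair(0, 0)), e), e, pair(pair(0, e), 0))  →  0   [R3 at ε]

0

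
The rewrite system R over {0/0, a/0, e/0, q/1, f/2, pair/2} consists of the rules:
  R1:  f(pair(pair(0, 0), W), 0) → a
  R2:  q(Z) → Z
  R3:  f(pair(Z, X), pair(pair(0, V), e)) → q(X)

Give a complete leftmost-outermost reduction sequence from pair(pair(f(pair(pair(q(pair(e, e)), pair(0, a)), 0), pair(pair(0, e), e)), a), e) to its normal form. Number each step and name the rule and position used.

pair(pair(0, a), e)

1. pair(pair(f(pair(pair(q(pair(e, e)), pair(0, a)), 0), pair(pair(0, e), e)), a), e)  →  pair(pair(q(0), a), e)   [R3 at 1.1]
2. pair(pair(q(0), a), e)  →  pair(pair(0, a), e)   [R2 at 1.1]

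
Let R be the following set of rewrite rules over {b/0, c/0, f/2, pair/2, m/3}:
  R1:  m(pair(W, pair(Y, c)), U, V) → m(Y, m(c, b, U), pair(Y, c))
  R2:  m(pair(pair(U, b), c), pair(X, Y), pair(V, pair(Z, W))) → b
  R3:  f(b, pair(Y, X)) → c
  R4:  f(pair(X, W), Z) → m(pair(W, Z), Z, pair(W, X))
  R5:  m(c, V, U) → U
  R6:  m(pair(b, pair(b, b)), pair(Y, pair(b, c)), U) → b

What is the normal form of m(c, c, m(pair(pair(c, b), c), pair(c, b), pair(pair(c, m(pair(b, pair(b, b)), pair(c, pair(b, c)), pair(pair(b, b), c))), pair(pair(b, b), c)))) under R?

1. m(c, c, m(pair(pair(c, b), c), pair(c, b), pair(pair(c, m(pair(b, pair(b, b)), pair(c, pair(b, c)), pair(pair(b, b), c))), pair(pair(b, b), c))))  →  m(pair(pair(c, b), c), pair(c, b), pair(pair(c, m(pair(b, pair(b, b)), pair(c, pair(b, c)), pair(pair(b, b), c))), pair(pair(b, b), c)))   [R5 at ε]
2. m(pair(pair(c, b), c), pair(c, b), pair(pair(c, m(pair(b, pair(b, b)), pair(c, pair(b, c)), pair(pair(b, b), c))), pair(pair(b, b), c)))  →  b   [R2 at ε]

b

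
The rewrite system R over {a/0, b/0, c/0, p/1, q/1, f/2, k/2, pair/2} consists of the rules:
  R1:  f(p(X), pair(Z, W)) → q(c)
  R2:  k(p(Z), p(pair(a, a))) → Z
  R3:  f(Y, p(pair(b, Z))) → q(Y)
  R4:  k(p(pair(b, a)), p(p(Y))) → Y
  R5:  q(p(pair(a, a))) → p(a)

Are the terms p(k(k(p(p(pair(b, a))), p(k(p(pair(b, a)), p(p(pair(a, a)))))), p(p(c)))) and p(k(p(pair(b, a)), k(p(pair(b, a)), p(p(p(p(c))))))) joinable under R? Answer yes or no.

yes — NF(t₁) = p(c), NF(t₂) = p(c)

Reduce t₁ = p(k(k(p(p(pair(b, a))), p(k(p(pair(b, a)), p(p(pair(a, a)))))), p(p(c)))):
1. p(k(k(p(p(pair(b, a))), p(k(p(pair(b, a)), p(p(pair(a, a)))))), p(p(c))))  →  p(k(k(p(p(pair(b, a))), p(pair(a, a))), p(p(c))))   [R4 at 1.1.2.1]
2. p(k(k(p(p(pair(b, a))), p(pair(a, a))), p(p(c))))  →  p(k(p(pair(b, a)), p(p(c))))   [R2 at 1.1]
3. p(k(p(pair(b, a)), p(p(c))))  →  p(c)   [R4 at 1]

Reduce t₂ = p(k(p(pair(b, a)), k(p(pair(b, a)), p(p(p(p(c))))))):
1. p(k(p(pair(b, a)), k(p(pair(b, a)), p(p(p(p(c)))))))  →  p(k(p(pair(b, a)), p(p(c))))   [R4 at 1.2]
2. p(k(p(pair(b, a)), p(p(c))))  →  p(c)   [R4 at 1]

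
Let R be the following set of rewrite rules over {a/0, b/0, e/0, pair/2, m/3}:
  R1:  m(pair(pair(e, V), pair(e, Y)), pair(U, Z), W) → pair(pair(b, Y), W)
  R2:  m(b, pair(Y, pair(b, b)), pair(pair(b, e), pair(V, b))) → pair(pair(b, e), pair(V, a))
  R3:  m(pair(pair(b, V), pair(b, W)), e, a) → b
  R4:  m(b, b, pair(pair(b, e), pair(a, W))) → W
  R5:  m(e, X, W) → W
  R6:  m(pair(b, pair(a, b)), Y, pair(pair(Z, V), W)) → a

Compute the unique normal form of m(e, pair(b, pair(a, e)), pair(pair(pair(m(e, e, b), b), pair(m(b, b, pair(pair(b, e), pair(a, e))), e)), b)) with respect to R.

1. m(e, pair(b, pair(a, e)), pair(pair(pair(m(e, e, b), b), pair(m(b, b, pair(pair(b, e), pair(a, e))), e)), b))  →  pair(pair(pair(m(e, e, b), b), pair(m(b, b, pair(pair(b, e), pair(a, e))), e)), b)   [R5 at ε]
2. pair(pair(pair(m(e, e, b), b), pair(m(b, b, pair(pair(b, e), pair(a, e))), e)), b)  →  pair(pair(pair(b, b), pair(m(b, b, pair(pair(b, e), pair(a, e))), e)), b)   [R5 at 1.1.1]
3. pair(pair(pair(b, b), pair(m(b, b, pair(pair(b, e), pair(a, e))), e)), b)  →  pair(pair(pair(b, b), pair(e, e)), b)   [R4 at 1.2.1]

pair(pair(pair(b, b), pair(e, e)), b)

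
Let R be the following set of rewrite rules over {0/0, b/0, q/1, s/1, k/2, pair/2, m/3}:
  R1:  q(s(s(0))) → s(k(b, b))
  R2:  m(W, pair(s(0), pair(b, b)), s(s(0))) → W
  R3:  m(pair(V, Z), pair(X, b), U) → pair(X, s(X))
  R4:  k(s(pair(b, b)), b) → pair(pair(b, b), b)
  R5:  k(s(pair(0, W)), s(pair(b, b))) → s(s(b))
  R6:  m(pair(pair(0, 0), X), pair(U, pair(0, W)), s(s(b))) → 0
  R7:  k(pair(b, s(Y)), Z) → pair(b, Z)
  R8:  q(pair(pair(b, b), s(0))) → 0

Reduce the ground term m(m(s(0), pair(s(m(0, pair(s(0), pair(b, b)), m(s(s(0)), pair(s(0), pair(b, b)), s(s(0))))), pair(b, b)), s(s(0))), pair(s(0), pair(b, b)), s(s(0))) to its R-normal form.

s(0)

1. m(m(s(0), pair(s(m(0, pair(s(0), pair(b, b)), m(s(s(0)), pair(s(0), pair(b, b)), s(s(0))))), pair(b, b)), s(s(0))), pair(s(0), pair(b, b)), s(s(0)))  →  m(s(0), pair(s(m(0, pair(s(0), pair(b, b)), m(s(s(0)), pair(s(0), pair(b, b)), s(s(0))))), pair(b, b)), s(s(0)))   [R2 at ε]
2. m(s(0), pair(s(m(0, pair(s(0), pair(b, b)), m(s(s(0)), pair(s(0), pair(b, b)), s(s(0))))), pair(b, b)), s(s(0)))  →  m(s(0), pair(s(m(0, pair(s(0), pair(b, b)), s(s(0)))), pair(b, b)), s(s(0)))   [R2 at 2.1.1.3]
3. m(s(0), pair(s(m(0, pair(s(0), pair(b, b)), s(s(0)))), pair(b, b)), s(s(0)))  →  m(s(0), pair(s(0), pair(b, b)), s(s(0)))   [R2 at 2.1.1]
4. m(s(0), pair(s(0), pair(b, b)), s(s(0)))  →  s(0)   [R2 at ε]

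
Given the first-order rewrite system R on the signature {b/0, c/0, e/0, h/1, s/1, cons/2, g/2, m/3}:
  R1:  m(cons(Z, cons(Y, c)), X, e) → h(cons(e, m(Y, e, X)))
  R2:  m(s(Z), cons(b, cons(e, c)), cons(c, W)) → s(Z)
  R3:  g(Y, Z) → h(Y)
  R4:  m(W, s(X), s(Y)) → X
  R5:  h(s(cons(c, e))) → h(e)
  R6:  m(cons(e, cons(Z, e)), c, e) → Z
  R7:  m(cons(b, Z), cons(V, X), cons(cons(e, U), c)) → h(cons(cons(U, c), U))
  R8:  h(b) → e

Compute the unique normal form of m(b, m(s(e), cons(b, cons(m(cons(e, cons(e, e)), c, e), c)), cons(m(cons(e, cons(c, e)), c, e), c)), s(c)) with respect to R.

1. m(b, m(s(e), cons(b, cons(m(cons(e, cons(e, e)), c, e), c)), cons(m(cons(e, cons(c, e)), c, e), c)), s(c))  →  m(b, m(s(e), cons(b, cons(e, c)), cons(m(cons(e, cons(c, e)), c, e), c)), s(c))   [R6 at 2.2.2.1]
2. m(b, m(s(e), cons(b, cons(e, c)), cons(m(cons(e, cons(c, e)), c, e), c)), s(c))  →  m(b, m(s(e), cons(b, cons(e, c)), cons(c, c)), s(c))   [R6 at 2.3.1]
3. m(b, m(s(e), cons(b, cons(e, c)), cons(c, c)), s(c))  →  m(b, s(e), s(c))   [R2 at 2]
4. m(b, s(e), s(c))  →  e   [R4 at ε]

e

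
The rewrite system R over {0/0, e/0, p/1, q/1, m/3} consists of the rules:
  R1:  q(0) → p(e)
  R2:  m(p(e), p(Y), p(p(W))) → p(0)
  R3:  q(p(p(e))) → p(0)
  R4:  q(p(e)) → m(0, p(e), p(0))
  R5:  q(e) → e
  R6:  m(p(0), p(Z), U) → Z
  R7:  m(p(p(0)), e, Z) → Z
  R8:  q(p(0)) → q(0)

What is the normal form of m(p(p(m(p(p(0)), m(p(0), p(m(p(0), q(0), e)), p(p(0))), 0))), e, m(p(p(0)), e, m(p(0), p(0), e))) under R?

0

1. m(p(p(m(p(p(0)), m(p(0), p(m(p(0), q(0), e)), p(p(0))), 0))), e, m(p(p(0)), e, m(p(0), p(0), e)))  →  m(p(p(m(p(p(0)), m(p(0), q(0), e), 0))), e, m(p(p(0)), e, m(p(0), p(0), e)))   [R6 at 1.1.1.2]
2. m(p(p(m(p(p(0)), m(p(0), q(0), e), 0))), e, m(p(p(0)), e, m(p(0), p(0), e)))  →  m(p(p(m(p(p(0)), m(p(0), p(e), e), 0))), e, m(p(p(0)), e, m(p(0), p(0), e)))   [R1 at 1.1.1.2.2]
3. m(p(p(m(p(p(0)), m(p(0), p(e), e), 0))), e, m(p(p(0)), e, m(p(0), p(0), e)))  →  m(p(p(m(p(p(0)), e, 0))), e, m(p(p(0)), e, m(p(0), p(0), e)))   [R6 at 1.1.1.2]
4. m(p(p(m(p(p(0)), e, 0))), e, m(p(p(0)), e, m(p(0), p(0), e)))  →  m(p(p(0)), e, m(p(p(0)), e, m(p(0), p(0), e)))   [R7 at 1.1.1]
5. m(p(p(0)), e, m(p(p(0)), e, m(p(0), p(0), e)))  →  m(p(p(0)), e, m(p(0), p(0), e))   [R7 at ε]
6. m(p(p(0)), e, m(p(0), p(0), e))  →  m(p(0), p(0), e)   [R7 at ε]
7. m(p(0), p(0), e)  →  0   [R6 at ε]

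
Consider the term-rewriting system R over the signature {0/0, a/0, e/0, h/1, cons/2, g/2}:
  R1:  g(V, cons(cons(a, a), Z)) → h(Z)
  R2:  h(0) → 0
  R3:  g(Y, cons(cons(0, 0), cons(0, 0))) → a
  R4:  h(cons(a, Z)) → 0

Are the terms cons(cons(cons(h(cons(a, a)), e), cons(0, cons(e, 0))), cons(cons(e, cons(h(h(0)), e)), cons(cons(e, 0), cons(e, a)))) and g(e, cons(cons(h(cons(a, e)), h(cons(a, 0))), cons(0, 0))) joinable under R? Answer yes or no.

no — NF(t₁) = cons(cons(cons(0, e), cons(0, cons(e, 0))), cons(cons(e, cons(0, e)), cons(cons(e, 0), cons(e, a)))), NF(t₂) = a

Reduce t₁ = cons(cons(cons(h(cons(a, a)), e), cons(0, cons(e, 0))), cons(cons(e, cons(h(h(0)), e)), cons(cons(e, 0), cons(e, a)))):
1. cons(cons(cons(h(cons(a, a)), e), cons(0, cons(e, 0))), cons(cons(e, cons(h(h(0)), e)), cons(cons(e, 0), cons(e, a))))  →  cons(cons(cons(0, e), cons(0, cons(e, 0))), cons(cons(e, cons(h(h(0)), e)), cons(cons(e, 0), cons(e, a))))   [R4 at 1.1.1]
2. cons(cons(cons(0, e), cons(0, cons(e, 0))), cons(cons(e, cons(h(h(0)), e)), cons(cons(e, 0), cons(e, a))))  →  cons(cons(cons(0, e), cons(0, cons(e, 0))), cons(cons(e, cons(h(0), e)), cons(cons(e, 0), cons(e, a))))   [R2 at 2.1.2.1.1]
3. cons(cons(cons(0, e), cons(0, cons(e, 0))), cons(cons(e, cons(h(0), e)), cons(cons(e, 0), cons(e, a))))  →  cons(cons(cons(0, e), cons(0, cons(e, 0))), cons(cons(e, cons(0, e)), cons(cons(e, 0), cons(e, a))))   [R2 at 2.1.2.1]

Reduce t₂ = g(e, cons(cons(h(cons(a, e)), h(cons(a, 0))), cons(0, 0))):
1. g(e, cons(cons(h(cons(a, e)), h(cons(a, 0))), cons(0, 0)))  →  g(e, cons(cons(0, h(cons(a, 0))), cons(0, 0)))   [R4 at 2.1.1]
2. g(e, cons(cons(0, h(cons(a, 0))), cons(0, 0)))  →  g(e, cons(cons(0, 0), cons(0, 0)))   [R4 at 2.1.2]
3. g(e, cons(cons(0, 0), cons(0, 0)))  →  a   [R3 at ε]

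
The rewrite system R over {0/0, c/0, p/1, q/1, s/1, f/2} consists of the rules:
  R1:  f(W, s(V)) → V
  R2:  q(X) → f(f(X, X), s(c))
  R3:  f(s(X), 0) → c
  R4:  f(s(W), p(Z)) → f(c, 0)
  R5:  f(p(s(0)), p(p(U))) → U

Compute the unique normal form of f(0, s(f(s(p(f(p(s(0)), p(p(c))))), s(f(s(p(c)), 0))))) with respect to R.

1. f(0, s(f(s(p(f(p(s(0)), p(p(c))))), s(f(s(p(c)), 0)))))  →  f(s(p(f(p(s(0)), p(p(c))))), s(f(s(p(c)), 0)))   [R1 at ε]
2. f(s(p(f(p(s(0)), p(p(c))))), s(f(s(p(c)), 0)))  →  f(s(p(c)), 0)   [R1 at ε]
3. f(s(p(c)), 0)  →  c   [R3 at ε]

c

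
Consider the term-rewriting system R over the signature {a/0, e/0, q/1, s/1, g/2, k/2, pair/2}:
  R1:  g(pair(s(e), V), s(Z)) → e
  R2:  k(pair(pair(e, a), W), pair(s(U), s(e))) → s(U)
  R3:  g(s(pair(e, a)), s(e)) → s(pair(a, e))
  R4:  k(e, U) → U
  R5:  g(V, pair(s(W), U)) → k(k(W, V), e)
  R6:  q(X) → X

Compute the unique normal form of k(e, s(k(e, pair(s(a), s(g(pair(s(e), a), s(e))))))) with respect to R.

1. k(e, s(k(e, pair(s(a), s(g(pair(s(e), a), s(e)))))))  →  s(k(e, pair(s(a), s(g(pair(s(e), a), s(e))))))   [R4 at ε]
2. s(k(e, pair(s(a), s(g(pair(s(e), a), s(e))))))  →  s(pair(s(a), s(g(pair(s(e), a), s(e)))))   [R4 at 1]
3. s(pair(s(a), s(g(pair(s(e), a), s(e)))))  →  s(pair(s(a), s(e)))   [R1 at 1.2.1]

s(pair(s(a), s(e)))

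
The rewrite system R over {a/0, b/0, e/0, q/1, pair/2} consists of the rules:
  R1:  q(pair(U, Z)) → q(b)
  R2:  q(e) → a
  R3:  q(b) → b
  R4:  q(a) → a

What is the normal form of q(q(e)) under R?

a

1. q(q(e))  →  q(a)   [R2 at 1]
2. q(a)  →  a   [R4 at ε]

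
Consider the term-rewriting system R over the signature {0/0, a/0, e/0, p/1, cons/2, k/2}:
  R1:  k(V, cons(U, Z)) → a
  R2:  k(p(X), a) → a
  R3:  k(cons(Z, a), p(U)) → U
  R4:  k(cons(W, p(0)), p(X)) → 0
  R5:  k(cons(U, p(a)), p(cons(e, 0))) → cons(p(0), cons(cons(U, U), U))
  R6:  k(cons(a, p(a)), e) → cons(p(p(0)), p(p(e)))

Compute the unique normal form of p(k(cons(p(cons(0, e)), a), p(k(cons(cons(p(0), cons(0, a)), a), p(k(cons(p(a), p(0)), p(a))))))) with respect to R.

1. p(k(cons(p(cons(0, e)), a), p(k(cons(cons(p(0), cons(0, a)), a), p(k(cons(p(a), p(0)), p(a)))))))  →  p(k(cons(cons(p(0), cons(0, a)), a), p(k(cons(p(a), p(0)), p(a)))))   [R3 at 1]
2. p(k(cons(cons(p(0), cons(0, a)), a), p(k(cons(p(a), p(0)), p(a)))))  →  p(k(cons(p(a), p(0)), p(a)))   [R3 at 1]
3. p(k(cons(p(a), p(0)), p(a)))  →  p(0)   [R4 at 1]

p(0)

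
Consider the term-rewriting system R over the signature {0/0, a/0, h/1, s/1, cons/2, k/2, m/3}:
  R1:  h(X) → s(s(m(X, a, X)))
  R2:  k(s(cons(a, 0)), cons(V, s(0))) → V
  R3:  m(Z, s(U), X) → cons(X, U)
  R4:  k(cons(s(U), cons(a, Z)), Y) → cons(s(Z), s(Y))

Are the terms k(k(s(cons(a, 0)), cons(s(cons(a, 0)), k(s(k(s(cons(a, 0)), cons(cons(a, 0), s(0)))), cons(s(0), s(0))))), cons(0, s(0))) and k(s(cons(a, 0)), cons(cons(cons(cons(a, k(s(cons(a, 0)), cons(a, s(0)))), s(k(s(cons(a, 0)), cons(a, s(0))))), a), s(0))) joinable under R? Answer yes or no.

no — NF(t₁) = 0, NF(t₂) = cons(cons(cons(a, a), s(a)), a)

Reduce t₁ = k(k(s(cons(a, 0)), cons(s(cons(a, 0)), k(s(k(s(cons(a, 0)), cons(cons(a, 0), s(0)))), cons(s(0), s(0))))), cons(0, s(0))):
1. k(k(s(cons(a, 0)), cons(s(cons(a, 0)), k(s(k(s(cons(a, 0)), cons(cons(a, 0), s(0)))), cons(s(0), s(0))))), cons(0, s(0)))  →  k(k(s(cons(a, 0)), cons(s(cons(a, 0)), k(s(cons(a, 0)), cons(s(0), s(0))))), cons(0, s(0)))   [R2 at 1.2.2.1.1]
2. k(k(s(cons(a, 0)), cons(s(cons(a, 0)), k(s(cons(a, 0)), cons(s(0), s(0))))), cons(0, s(0)))  →  k(k(s(cons(a, 0)), cons(s(cons(a, 0)), s(0))), cons(0, s(0)))   [R2 at 1.2.2]
3. k(k(s(cons(a, 0)), cons(s(cons(a, 0)), s(0))), cons(0, s(0)))  →  k(s(cons(a, 0)), cons(0, s(0)))   [R2 at 1]
4. k(s(cons(a, 0)), cons(0, s(0)))  →  0   [R2 at ε]

Reduce t₂ = k(s(cons(a, 0)), cons(cons(cons(cons(a, k(s(cons(a, 0)), cons(a, s(0)))), s(k(s(cons(a, 0)), cons(a, s(0))))), a), s(0))):
1. k(s(cons(a, 0)), cons(cons(cons(cons(a, k(s(cons(a, 0)), cons(a, s(0)))), s(k(s(cons(a, 0)), cons(a, s(0))))), a), s(0)))  →  cons(cons(cons(a, k(s(cons(a, 0)), cons(a, s(0)))), s(k(s(cons(a, 0)), cons(a, s(0))))), a)   [R2 at ε]
2. cons(cons(cons(a, k(s(cons(a, 0)), cons(a, s(0)))), s(k(s(cons(a, 0)), cons(a, s(0))))), a)  →  cons(cons(cons(a, a), s(k(s(cons(a, 0)), cons(a, s(0))))), a)   [R2 at 1.1.2]
3. cons(cons(cons(a, a), s(k(s(cons(a, 0)), cons(a, s(0))))), a)  →  cons(cons(cons(a, a), s(a)), a)   [R2 at 1.2.1]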